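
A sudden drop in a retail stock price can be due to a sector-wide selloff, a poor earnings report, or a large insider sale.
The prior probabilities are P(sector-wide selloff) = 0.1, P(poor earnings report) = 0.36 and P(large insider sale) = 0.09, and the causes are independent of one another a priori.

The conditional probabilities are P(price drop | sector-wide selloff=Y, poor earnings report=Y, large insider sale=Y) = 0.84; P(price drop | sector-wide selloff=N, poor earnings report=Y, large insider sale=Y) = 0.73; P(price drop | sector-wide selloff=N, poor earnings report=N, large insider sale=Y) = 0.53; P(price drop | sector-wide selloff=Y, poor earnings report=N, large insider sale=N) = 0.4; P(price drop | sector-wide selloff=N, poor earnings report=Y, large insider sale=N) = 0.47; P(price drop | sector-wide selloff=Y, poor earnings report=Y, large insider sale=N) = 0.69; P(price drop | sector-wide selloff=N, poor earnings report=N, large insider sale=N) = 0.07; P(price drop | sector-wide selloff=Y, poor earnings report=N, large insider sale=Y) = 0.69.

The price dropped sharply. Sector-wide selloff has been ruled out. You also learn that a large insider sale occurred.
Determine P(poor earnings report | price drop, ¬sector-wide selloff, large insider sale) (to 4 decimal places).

Weight on poor earnings report=true, given the evidence: 0.73×0.36 = 0.262800
Denominator P(price drop | ¬sector-wide selloff, large insider sale): 0.53×0.64 + 0.73×0.36 = 0.602000
Posterior = 0.262800 / 0.602000 ≈ 0.4365

P(poor earnings report | price drop, ¬sector-wide selloff, large insider sale) ≈ 0.4365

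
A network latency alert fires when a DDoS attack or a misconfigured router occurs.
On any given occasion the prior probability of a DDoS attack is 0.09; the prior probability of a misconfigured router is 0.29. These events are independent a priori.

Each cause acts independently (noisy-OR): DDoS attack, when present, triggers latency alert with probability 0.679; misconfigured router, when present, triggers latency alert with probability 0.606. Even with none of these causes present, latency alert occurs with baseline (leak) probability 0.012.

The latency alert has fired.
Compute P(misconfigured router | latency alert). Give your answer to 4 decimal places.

Under noisy-OR, P(latency alert | causes) = 1 − (1−0.012)·∏(1−qᵢ) over the active causes.
By total probability over the 4 (DDoS attack, misconfigured router) configurations:
  P(latency alert) = 0.012·0.91·0.71 + 0.610728·0.91·0.29 + 0.682852·0.09·0.71 + 0.875044·0.09·0.29
        = 0.007753 + 0.161171 + 0.043634 + 0.022839 = 0.235397
Configurations with misconfigured router contribute 0.184010, so
  P(misconfigured router | latency alert) = 0.184010 / 0.235397 ≈ 0.7817

P(misconfigured router | latency alert) ≈ 0.7817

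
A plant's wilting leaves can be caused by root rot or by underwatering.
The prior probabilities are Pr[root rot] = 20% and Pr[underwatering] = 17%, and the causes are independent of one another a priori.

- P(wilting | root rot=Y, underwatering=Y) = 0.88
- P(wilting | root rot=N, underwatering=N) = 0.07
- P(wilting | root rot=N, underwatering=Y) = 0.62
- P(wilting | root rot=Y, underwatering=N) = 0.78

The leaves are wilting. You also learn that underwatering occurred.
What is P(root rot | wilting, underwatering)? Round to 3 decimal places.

P(wilting | underwatering) = 0.62*0.8 + 0.88*0.2 = 0.496000 + 0.176000 = 0.672000
The root rot-present share is 0.88*0.2 = 0.176000.
P(root rot | wilting, underwatering) = 0.176000 / 0.672000 ≈ 0.262

P(root rot | wilting, underwatering) ≈ 0.262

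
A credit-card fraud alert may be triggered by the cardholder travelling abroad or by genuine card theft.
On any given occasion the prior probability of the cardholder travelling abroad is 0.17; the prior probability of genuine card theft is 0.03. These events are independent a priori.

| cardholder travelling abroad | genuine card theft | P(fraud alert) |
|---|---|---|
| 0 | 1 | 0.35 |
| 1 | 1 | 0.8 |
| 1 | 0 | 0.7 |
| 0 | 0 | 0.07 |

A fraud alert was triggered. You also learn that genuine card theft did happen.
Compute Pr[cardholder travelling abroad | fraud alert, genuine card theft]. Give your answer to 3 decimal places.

Numerator (weight on configurations with cardholder travelling abroad): 0.8*0.17 = 0.136000
The normalizing constant is 0.35*0.83 + 0.8*0.17 = 0.426500
Posterior = 0.136000 / 0.426500 ≈ 0.319

Pr[cardholder travelling abroad | fraud alert, genuine card theft] ≈ 0.319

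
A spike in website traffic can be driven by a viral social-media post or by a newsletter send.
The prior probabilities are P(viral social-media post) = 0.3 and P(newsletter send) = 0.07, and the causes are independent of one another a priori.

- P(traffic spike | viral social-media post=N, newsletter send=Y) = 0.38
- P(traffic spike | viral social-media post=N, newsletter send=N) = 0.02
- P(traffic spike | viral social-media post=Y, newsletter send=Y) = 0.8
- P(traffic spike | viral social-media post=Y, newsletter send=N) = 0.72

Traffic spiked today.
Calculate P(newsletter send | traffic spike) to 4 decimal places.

P(traffic spike) = 0.02*0.7*0.93 + 0.38*0.7*0.07 + 0.72*0.3*0.93 + 0.8*0.3*0.07 = 0.013020 + 0.018620 + 0.200880 + 0.016800 = 0.249320
Restricting to configurations with newsletter send present: 0.018620 + 0.016800 = 0.035420.
So P(newsletter send | traffic spike) = 0.035420/0.249320 ≈ 0.1421.

P(newsletter send | traffic spike) ≈ 0.1421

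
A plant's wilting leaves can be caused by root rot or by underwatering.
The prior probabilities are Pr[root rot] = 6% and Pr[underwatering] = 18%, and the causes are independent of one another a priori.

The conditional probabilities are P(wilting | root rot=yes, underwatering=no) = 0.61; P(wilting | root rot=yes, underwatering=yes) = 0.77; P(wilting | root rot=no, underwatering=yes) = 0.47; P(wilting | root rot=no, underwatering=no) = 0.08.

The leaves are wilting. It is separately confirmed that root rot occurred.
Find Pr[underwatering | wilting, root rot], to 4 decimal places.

Enumerate both values of underwatering and weight by the priors:
  P(wilting | root rot) = 0.61*0.82 + 0.77*0.18
        = 0.500200 + 0.138600 = 0.638800
Configurations with underwatering contribute 0.138600, so
  P(underwatering | wilting, root rot) = 0.138600 / 0.638800 ≈ 0.2170

Pr[underwatering | wilting, root rot] ≈ 0.2170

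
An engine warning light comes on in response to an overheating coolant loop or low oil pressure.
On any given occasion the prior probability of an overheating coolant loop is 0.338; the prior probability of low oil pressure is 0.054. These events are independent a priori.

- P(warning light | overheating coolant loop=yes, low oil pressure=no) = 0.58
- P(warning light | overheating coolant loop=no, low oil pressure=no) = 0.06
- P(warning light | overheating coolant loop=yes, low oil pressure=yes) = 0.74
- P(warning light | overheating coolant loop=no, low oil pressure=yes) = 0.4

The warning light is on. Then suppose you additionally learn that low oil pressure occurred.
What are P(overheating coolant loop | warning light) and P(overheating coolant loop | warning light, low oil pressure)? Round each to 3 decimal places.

By total probability over the 4 (overheating coolant loop, low oil pressure) configurations:
  P(warning light) = 0.06·0.662·0.946 + 0.4·0.662·0.054 + 0.58·0.338·0.946 + 0.74·0.338·0.054
        = 0.037575 + 0.014299 + 0.185454 + 0.013506 = 0.250834
Configurations with overheating coolant loop contribute 0.198960, so
  P(overheating coolant loop | warning light) = 0.198960 / 0.250834 ≈ 0.793

Now also conditioning on low oil pressure=true:
P(warning light | low oil pressure) = 0.4×0.662 + 0.74×0.338 = 0.264800 + 0.250120 = 0.514920
The overheating coolant loop-present share is 0.74×0.338 = 0.250120.
So P(overheating coolant loop | warning light, low oil pressure) = 0.250120/0.514920 ≈ 0.486.
Conditioning on low oil pressure lowers the posterior on overheating coolant loop: the classic explaining-away effect in a common-effect structure.

P(overheating coolant loop | warning light) ≈ 0.793; P(overheating coolant loop | warning light, low oil pressure) ≈ 0.486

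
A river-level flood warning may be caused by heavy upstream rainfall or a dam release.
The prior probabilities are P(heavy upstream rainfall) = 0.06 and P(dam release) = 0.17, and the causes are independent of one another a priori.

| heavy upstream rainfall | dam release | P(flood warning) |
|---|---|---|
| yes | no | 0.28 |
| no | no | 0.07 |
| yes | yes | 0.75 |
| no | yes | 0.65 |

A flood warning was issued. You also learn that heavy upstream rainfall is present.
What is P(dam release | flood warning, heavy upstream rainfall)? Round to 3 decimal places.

P(dam release | flood warning, heavy upstream rainfall) ≈ 0.354

Weight on dam release=true, given the evidence: 0.75×0.17 = 0.127500
Denominator P(flood warning | heavy upstream rainfall): 0.28×0.83 + 0.75×0.17 = 0.359900
P(dam release | flood warning, heavy upstream rainfall) = 0.127500/0.359900 ≈ 0.354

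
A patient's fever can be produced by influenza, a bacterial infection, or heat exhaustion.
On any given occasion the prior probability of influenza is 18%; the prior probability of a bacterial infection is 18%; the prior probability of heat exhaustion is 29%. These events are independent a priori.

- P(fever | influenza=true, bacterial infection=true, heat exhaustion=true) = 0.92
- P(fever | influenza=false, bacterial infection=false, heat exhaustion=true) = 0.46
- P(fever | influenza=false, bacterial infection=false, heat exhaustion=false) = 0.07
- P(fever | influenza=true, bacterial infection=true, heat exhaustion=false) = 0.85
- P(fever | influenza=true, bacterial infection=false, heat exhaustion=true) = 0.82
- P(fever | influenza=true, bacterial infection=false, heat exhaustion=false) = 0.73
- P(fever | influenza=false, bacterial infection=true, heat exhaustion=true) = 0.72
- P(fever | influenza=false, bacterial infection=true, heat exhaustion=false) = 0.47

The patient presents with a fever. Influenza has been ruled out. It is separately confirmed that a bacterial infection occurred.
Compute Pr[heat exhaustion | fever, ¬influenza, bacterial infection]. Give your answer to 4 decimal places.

Pr[heat exhaustion | fever, ¬influenza, bacterial infection] ≈ 0.3849

By total probability over both values of heat exhaustion:
  P(fever | ¬influenza, bacterial infection) = 0.47*0.71 + 0.72*0.29
        = 0.333700 + 0.208800 = 0.542500
Configurations with heat exhaustion contribute 0.208800, so
  P(heat exhaustion | fever, ¬influenza, bacterial infection) = 0.208800 / 0.542500 ≈ 0.3849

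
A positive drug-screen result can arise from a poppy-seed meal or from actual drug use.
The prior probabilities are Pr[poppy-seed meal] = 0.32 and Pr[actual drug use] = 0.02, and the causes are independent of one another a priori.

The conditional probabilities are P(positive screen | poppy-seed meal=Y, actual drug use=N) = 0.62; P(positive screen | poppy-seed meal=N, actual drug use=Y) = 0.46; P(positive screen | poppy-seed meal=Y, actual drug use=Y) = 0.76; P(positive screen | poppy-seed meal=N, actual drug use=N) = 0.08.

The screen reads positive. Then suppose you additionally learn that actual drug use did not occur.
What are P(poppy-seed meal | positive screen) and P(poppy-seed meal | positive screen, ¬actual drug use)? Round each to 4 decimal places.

P(positive screen) = 0.08·0.68·0.98 + 0.46·0.68·0.02 + 0.62·0.32·0.98 + 0.76·0.32·0.02 = 0.053312 + 0.006256 + 0.194432 + 0.004864 = 0.258864
Of this, 0.199296 comes from 0.194432 + 0.004864 (the poppy-seed meal=true cases).
So P(poppy-seed meal | positive screen) = 0.199296/0.258864 ≈ 0.7699.

With the extra evidence:
P(positive screen | ¬actual drug use) = 0.08×0.68 + 0.62×0.32 = 0.054400 + 0.198400 = 0.252800
Restricting to configurations with poppy-seed meal present: 0.62×0.32 = 0.198400.
So P(poppy-seed meal | positive screen, ¬actual drug use) = 0.198400/0.252800 ≈ 0.7848.
With actual drug use excluded, poppy-seed meal must carry more of the explanatory weight for the positive screen.

P(poppy-seed meal | positive screen) ≈ 0.7699; P(poppy-seed meal | positive screen, ¬actual drug use) ≈ 0.7848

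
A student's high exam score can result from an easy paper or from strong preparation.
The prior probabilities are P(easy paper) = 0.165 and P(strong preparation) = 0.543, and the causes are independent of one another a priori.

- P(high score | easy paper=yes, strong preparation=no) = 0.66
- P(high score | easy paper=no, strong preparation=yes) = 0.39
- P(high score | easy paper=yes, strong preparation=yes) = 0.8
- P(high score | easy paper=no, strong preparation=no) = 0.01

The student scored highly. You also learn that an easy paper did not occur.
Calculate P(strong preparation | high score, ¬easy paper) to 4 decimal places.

P(strong preparation | high score, ¬easy paper) ≈ 0.9789

P(high score | ¬easy paper) = 0.01*0.457 + 0.39*0.543 = 0.004570 + 0.211770 = 0.216340
Restricting to configurations with strong preparation present: 0.39*0.543 = 0.211770.
P(strong preparation | high score, ¬easy paper) = 0.211770 / 0.216340 ≈ 0.9789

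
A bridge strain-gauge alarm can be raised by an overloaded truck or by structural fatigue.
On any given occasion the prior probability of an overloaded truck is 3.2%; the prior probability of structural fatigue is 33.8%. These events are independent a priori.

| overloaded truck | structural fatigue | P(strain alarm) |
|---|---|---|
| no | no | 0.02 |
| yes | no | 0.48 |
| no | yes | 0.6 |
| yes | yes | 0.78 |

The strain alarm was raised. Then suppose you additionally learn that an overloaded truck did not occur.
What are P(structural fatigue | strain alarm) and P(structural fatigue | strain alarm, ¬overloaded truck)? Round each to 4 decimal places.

Numerator (weight on configurations with structural fatigue): 0.196310 + 0.008436 = 0.204746
Normalizer over all consistent configurations: 0.02*0.968*0.662 + 0.6*0.968*0.338 + 0.48*0.032*0.662 + 0.78*0.032*0.338 = 0.227730
Posterior = 0.204746 / 0.227730 ≈ 0.8991

Now also conditioning on overloaded truck≠true:
By total probability over both values of structural fatigue:
  P(strain alarm | ¬overloaded truck) = 0.02×0.662 + 0.6×0.338
        = 0.013240 + 0.202800 = 0.216040
Configurations with structural fatigue contribute 0.202800, so
  P(structural fatigue | strain alarm, ¬overloaded truck) = 0.202800 / 0.216040 ≈ 0.9387
Ruling out overloaded truck raises the posterior on structural fatigue — the flip side of explaining away.

P(structural fatigue | strain alarm) ≈ 0.8991; P(structural fatigue | strain alarm, ¬overloaded truck) ≈ 0.9387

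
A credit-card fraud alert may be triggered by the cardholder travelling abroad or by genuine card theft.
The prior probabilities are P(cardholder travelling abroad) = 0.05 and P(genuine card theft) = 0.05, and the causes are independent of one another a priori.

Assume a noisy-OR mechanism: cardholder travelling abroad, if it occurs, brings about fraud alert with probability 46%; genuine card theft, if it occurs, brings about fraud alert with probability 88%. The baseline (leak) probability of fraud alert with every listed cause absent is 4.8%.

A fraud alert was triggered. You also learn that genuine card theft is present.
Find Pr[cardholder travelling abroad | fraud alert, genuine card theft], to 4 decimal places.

Under noisy-OR, P(fraud alert | causes) = 1 − (1−0.048)·∏(1−qᵢ) over the active causes.
By total probability over both values of cardholder travelling abroad:
  P(fraud alert | genuine card theft) = 0.88576*0.95 + 0.93831*0.05
        = 0.841472 + 0.046915 = 0.888387
The terms with cardholder travelling abroad present sum to 0.046915, so
  P(cardholder travelling abroad | fraud alert, genuine card theft) = 0.046915 / 0.888387 ≈ 0.0528

Pr[cardholder travelling abroad | fraud alert, genuine card theft] ≈ 0.0528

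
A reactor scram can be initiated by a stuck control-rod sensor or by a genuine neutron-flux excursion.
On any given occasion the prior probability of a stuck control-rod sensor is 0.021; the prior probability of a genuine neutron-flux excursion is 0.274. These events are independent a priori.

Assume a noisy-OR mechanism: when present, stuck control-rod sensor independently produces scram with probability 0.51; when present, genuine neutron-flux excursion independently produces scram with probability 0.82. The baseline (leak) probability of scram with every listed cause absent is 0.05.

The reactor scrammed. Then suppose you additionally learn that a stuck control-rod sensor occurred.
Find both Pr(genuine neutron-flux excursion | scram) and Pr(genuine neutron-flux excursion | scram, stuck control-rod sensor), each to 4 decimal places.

Under noisy-OR, P(scram | causes) = 1 − (1−0.05)·∏(1−qᵢ) over the active causes.
Sum P(scram|·) weighted by the priors over the 4 (stuck control-rod sensor, genuine neutron-flux excursion) configurations:
  P(scram) = 0.05×0.979×0.726 + 0.829×0.979×0.274 + 0.5345×0.021×0.726 + 0.91621×0.021×0.274
        = 0.035538 + 0.222376 + 0.008149 + 0.005272 = 0.271335
Keeping only the genuine neutron-flux excursion-present terms gives 0.227648, so
  P(genuine neutron-flux excursion | scram) = 0.227648 / 0.271335 ≈ 0.8390

Now condition on the additional information:
Enumerate both values of genuine neutron-flux excursion and weight by the priors:
  P(scram | stuck control-rod sensor) = 0.5345×0.726 + 0.91621×0.274
        = 0.388047 + 0.251042 = 0.639089
Keeping only the genuine neutron-flux excursion-present terms gives 0.251042, so
  P(genuine neutron-flux excursion | scram, stuck control-rod sensor) = 0.251042 / 0.639089 ≈ 0.3928
This is intercausal reasoning (explaining away): once stuck control-rod sensor accounts for the scram, genuine neutron-flux excursion becomes less likely.

Pr(genuine neutron-flux excursion | scram) ≈ 0.8390; Pr(genuine neutron-flux excursion | scram, stuck control-rod sensor) ≈ 0.3928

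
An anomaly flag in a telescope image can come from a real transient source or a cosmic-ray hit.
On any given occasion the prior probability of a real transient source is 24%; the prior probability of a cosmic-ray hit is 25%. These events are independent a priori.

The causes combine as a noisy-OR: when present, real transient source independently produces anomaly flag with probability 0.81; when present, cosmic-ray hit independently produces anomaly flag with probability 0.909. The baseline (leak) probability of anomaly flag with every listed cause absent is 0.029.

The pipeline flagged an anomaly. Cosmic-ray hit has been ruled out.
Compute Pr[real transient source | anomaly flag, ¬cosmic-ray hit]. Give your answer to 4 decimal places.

Pr[real transient source | anomaly flag, ¬cosmic-ray hit] ≈ 0.8988

Under noisy-OR, P(anomaly flag | causes) = 1 − (1−0.029)·∏(1−qᵢ) over the active causes.
Numerator (weight on configurations with real transient source): 0.81551×0.24 = 0.195722
Normalizer over all consistent configurations: 0.029×0.76 + 0.81551×0.24 = 0.217762
Posterior = 0.195722 / 0.217762 ≈ 0.8988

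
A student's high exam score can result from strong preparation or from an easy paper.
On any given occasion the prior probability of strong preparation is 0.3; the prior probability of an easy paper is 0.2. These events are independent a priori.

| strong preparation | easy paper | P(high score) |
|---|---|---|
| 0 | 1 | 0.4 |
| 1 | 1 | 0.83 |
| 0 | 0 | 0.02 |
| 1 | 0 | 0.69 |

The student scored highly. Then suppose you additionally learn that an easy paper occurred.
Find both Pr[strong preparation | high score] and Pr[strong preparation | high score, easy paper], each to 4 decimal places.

By total probability over the 4 (strong preparation, easy paper) configurations:
  P(high score) = 0.02×0.7×0.8 + 0.4×0.7×0.2 + 0.69×0.3×0.8 + 0.83×0.3×0.2
        = 0.011200 + 0.056000 + 0.165600 + 0.049800 = 0.282600
Configurations with strong preparation contribute 0.215400, so
  P(strong preparation | high score) = 0.215400 / 0.282600 ≈ 0.7622

With the extra evidence:
Weight on strong preparation=true, given the evidence: 0.83×0.3 = 0.249000
Normalizer over all consistent configurations: 0.4×0.7 + 0.83×0.3 = 0.529000
Posterior = 0.249000 / 0.529000 ≈ 0.4707

Pr[strong preparation | high score] ≈ 0.7622; Pr[strong preparation | high score, easy paper] ≈ 0.4707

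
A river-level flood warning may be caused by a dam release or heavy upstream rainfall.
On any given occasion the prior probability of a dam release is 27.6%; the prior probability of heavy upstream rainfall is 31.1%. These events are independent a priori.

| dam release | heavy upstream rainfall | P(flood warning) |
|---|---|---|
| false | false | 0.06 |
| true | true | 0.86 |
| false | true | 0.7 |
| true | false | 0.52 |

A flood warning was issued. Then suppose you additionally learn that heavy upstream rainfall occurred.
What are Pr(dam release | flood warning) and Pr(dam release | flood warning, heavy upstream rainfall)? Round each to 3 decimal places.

Sum P(flood warning|·) weighted by the priors over the 4 (dam release, heavy upstream rainfall) configurations:
  P(flood warning) = 0.06*0.724*0.689 + 0.7*0.724*0.311 + 0.52*0.276*0.689 + 0.86*0.276*0.311
        = 0.029930 + 0.157615 + 0.098885 + 0.073819 = 0.360249
Keeping only the dam release-present terms gives 0.172704, so
  P(dam release | flood warning) = 0.172704 / 0.360249 ≈ 0.479

Now also conditioning on heavy upstream rainfall=true:
Numerator (weight on configurations with dam release): 0.86*0.276 = 0.237360
Normalizer over all consistent configurations: 0.7*0.724 + 0.86*0.276 = 0.744160
P(dam release | flood warning, heavy upstream rainfall) = 0.237360/0.744160 ≈ 0.319
This is intercausal reasoning (explaining away): once heavy upstream rainfall accounts for the flood warning, dam release becomes less likely.

Pr(dam release | flood warning) ≈ 0.479; Pr(dam release | flood warning, heavy upstream rainfall) ≈ 0.319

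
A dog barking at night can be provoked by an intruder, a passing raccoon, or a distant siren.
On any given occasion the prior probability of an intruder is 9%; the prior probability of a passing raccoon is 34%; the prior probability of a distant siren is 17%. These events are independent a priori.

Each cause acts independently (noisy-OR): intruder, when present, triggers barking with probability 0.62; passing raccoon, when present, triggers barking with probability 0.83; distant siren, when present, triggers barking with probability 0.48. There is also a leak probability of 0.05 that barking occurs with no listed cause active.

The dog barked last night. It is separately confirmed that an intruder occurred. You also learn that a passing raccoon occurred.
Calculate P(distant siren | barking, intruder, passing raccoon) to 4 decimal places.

Under noisy-OR, P(barking | causes) = 1 − (1−0.05)·∏(1−qᵢ) over the active causes.
Enumerate both values of distant siren and weight by the priors:
  P(barking | intruder, passing raccoon) = 0.93863*0.83 + 0.968088*0.17
        = 0.779063 + 0.164575 = 0.943638
Configurations with distant siren contribute 0.164575, so
  P(distant siren | barking, intruder, passing raccoon) = 0.164575 / 0.943638 ≈ 0.1744

P(distant siren | barking, intruder, passing raccoon) ≈ 0.1744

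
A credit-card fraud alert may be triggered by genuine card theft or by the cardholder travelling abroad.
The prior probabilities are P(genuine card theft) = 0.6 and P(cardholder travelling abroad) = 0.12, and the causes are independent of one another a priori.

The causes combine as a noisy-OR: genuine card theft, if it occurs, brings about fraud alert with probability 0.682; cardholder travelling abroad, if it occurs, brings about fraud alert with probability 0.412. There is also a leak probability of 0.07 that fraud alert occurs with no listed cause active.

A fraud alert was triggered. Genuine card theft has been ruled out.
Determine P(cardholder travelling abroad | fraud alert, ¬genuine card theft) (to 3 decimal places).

P(cardholder travelling abroad | fraud alert, ¬genuine card theft) ≈ 0.469

Under noisy-OR, P(fraud alert | causes) = 1 − (1−0.07)·∏(1−qᵢ) over the active causes.
Enumerate both values of cardholder travelling abroad and weight by the priors:
  P(fraud alert | ¬genuine card theft) = 0.07·0.88 + 0.45316·0.12
        = 0.061600 + 0.054379 = 0.115979
Configurations with cardholder travelling abroad contribute 0.054379, so
  P(cardholder travelling abroad | fraud alert, ¬genuine card theft) = 0.054379 / 0.115979 ≈ 0.469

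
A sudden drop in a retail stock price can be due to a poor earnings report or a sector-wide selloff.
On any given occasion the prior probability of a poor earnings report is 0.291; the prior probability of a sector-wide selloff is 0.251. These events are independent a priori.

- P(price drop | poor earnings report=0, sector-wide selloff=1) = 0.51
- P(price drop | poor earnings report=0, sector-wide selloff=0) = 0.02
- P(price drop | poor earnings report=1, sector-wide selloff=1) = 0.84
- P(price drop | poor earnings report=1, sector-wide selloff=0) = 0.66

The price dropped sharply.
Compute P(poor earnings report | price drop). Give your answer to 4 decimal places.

Weight on poor earnings report=true, given the evidence: 0.143853 + 0.061354 = 0.205207
The normalizing constant is 0.02·0.709·0.749 + 0.51·0.709·0.251 + 0.66·0.291·0.749 + 0.84·0.291·0.251 = 0.306587
Posterior = 0.205207 / 0.306587 ≈ 0.6693

P(poor earnings report | price drop) ≈ 0.6693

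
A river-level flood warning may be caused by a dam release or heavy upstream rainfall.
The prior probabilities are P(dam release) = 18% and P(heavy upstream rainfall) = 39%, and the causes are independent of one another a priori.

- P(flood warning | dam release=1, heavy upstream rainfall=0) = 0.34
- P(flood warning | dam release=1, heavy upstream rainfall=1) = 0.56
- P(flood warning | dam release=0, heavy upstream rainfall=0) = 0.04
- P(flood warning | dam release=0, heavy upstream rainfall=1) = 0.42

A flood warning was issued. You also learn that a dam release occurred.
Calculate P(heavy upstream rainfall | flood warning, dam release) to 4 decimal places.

P(flood warning | dam release) = 0.34·0.61 + 0.56·0.39 = 0.207400 + 0.218400 = 0.425800
Of this, 0.218400 comes from 0.56·0.39 (the heavy upstream rainfall=true cases).
P(heavy upstream rainfall | flood warning, dam release) = 0.218400 / 0.425800 ≈ 0.5129

P(heavy upstream rainfall | flood warning, dam release) ≈ 0.5129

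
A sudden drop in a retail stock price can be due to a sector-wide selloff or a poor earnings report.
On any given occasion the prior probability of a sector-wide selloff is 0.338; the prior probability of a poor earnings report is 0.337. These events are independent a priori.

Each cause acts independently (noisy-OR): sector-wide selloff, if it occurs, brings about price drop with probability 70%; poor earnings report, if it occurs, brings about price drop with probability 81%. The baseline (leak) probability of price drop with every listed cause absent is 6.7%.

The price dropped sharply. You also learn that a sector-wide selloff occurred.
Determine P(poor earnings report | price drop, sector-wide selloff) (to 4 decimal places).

Under noisy-OR, P(price drop | causes) = 1 − (1−0.067)·∏(1−qᵢ) over the active causes.
Numerator (weight on configurations with poor earnings report): 0.946819×0.337 = 0.319078
Normalizer over all consistent configurations: 0.7201×0.663 + 0.946819×0.337 = 0.796504
Posterior = 0.319078 / 0.796504 ≈ 0.4006

P(poor earnings report | price drop, sector-wide selloff) ≈ 0.4006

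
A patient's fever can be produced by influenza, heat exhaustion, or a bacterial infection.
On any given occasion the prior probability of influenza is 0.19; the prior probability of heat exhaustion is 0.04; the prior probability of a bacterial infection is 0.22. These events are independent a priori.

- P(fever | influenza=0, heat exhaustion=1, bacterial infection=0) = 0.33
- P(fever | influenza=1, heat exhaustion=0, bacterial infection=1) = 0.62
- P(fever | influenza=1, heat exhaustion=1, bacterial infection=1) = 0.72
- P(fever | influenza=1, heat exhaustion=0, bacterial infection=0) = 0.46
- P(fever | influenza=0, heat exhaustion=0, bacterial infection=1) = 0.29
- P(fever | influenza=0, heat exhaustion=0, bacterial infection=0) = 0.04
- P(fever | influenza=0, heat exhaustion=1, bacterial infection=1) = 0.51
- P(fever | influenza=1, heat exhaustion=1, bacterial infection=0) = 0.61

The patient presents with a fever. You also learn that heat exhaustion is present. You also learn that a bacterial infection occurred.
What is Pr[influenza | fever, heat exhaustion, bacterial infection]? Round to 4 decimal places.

P(fever | heat exhaustion, bacterial infection) = 0.51×0.81 + 0.72×0.19 = 0.413100 + 0.136800 = 0.549900
The influenza-present share is 0.72×0.19 = 0.136800.
So P(influenza | fever, heat exhaustion, bacterial infection) = 0.136800/0.549900 ≈ 0.2488.

Pr[influenza | fever, heat exhaustion, bacterial infection] ≈ 0.2488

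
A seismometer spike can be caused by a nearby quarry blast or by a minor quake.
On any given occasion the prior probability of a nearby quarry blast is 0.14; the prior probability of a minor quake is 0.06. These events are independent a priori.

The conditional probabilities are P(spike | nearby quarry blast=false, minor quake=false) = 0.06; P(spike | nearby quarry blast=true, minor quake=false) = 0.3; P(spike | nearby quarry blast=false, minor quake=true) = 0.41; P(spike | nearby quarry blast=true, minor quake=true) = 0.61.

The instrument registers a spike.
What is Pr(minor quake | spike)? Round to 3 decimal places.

By total probability over the 4 (nearby quarry blast, minor quake) configurations:
  P(spike) = 0.06·0.86·0.94 + 0.41·0.86·0.06 + 0.3·0.14·0.94 + 0.61·0.14·0.06
        = 0.048504 + 0.021156 + 0.039480 + 0.005124 = 0.114264
Keeping only the minor quake-present terms gives 0.026280, so
  P(minor quake | spike) = 0.026280 / 0.114264 ≈ 0.230

Pr(minor quake | spike) ≈ 0.230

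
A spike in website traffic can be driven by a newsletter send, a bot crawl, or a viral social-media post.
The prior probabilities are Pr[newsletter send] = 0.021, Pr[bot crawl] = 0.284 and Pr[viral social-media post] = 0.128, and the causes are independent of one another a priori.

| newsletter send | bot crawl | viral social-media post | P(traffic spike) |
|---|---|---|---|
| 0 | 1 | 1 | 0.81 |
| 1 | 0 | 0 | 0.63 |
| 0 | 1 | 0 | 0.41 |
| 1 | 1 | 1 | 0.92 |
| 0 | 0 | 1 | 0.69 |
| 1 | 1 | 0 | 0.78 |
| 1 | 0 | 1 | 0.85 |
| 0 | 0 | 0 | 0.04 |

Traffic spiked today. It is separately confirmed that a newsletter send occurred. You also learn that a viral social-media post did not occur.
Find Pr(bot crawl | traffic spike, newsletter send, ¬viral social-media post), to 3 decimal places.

Pr(bot crawl | traffic spike, newsletter send, ¬viral social-media post) ≈ 0.329

Enumerate both values of bot crawl and weight by the priors:
  P(traffic spike | newsletter send, ¬viral social-media post) = 0.63×0.716 + 0.78×0.284
        = 0.451080 + 0.221520 = 0.672600
The terms with bot crawl present sum to 0.221520, so
  P(bot crawl | traffic spike, newsletter send, ¬viral social-media post) = 0.221520 / 0.672600 ≈ 0.329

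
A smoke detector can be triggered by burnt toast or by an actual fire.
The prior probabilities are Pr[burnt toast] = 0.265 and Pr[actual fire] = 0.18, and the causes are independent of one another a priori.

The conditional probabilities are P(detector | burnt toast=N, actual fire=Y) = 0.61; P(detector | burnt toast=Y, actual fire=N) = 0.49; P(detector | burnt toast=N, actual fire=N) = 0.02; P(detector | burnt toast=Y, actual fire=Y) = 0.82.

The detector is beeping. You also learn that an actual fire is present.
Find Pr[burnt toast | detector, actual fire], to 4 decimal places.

Pr[burnt toast | detector, actual fire] ≈ 0.3264

By total probability over both values of burnt toast:
  P(detector | actual fire) = 0.61·0.735 + 0.82·0.265
        = 0.448350 + 0.217300 = 0.665650
Configurations with burnt toast contribute 0.217300, so
  P(burnt toast | detector, actual fire) = 0.217300 / 0.665650 ≈ 0.3264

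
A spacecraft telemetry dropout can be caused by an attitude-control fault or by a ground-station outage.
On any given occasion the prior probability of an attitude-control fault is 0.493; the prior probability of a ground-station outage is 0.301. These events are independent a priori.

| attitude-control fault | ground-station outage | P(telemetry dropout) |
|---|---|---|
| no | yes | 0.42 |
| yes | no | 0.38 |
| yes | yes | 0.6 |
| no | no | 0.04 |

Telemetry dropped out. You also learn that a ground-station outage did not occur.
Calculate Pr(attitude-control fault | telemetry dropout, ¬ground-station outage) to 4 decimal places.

Pr(attitude-control fault | telemetry dropout, ¬ground-station outage) ≈ 0.9023

For the numerator, keep only attitude-control fault=true terms: 0.38*0.493 = 0.187340
Normalizer over all consistent configurations: 0.04*0.507 + 0.38*0.493 = 0.207620
P(attitude-control fault | telemetry dropout, ¬ground-station outage) = 0.187340/0.207620 ≈ 0.9023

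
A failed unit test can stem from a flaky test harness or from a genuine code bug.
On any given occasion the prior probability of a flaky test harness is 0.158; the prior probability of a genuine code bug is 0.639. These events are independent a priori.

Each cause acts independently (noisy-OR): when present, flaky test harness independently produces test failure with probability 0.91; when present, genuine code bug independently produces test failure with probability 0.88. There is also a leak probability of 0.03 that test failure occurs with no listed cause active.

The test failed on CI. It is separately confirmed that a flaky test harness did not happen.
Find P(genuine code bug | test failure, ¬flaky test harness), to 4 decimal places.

Under noisy-OR, P(test failure | causes) = 1 − (1−0.03)·∏(1−qᵢ) over the active causes.
P(test failure | ¬flaky test harness) = 0.03*0.361 + 0.8836*0.639 = 0.010830 + 0.564620 = 0.575450
Restricting to configurations with genuine code bug present: 0.8836*0.639 = 0.564620.
Hence the posterior is 0.564620/0.575450 ≈ 0.9812.

P(genuine code bug | test failure, ¬flaky test harness) ≈ 0.9812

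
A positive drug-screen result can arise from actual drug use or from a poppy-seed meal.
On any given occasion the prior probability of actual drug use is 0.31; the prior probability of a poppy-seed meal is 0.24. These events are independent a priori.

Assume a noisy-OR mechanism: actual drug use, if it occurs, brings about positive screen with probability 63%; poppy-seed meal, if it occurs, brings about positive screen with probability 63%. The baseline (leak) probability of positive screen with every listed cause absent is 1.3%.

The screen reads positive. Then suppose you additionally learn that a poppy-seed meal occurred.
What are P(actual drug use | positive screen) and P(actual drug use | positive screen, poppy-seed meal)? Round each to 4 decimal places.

P(actual drug use | positive screen) ≈ 0.6565; P(actual drug use | positive screen, poppy-seed meal) ≈ 0.3797

Under noisy-OR, P(positive screen | causes) = 1 − (1−0.013)·∏(1−qᵢ) over the active causes.
Weight on actual drug use=true, given the evidence: 0.149561 + 0.064347 = 0.213908
Normalizer over all consistent configurations: 0.013*0.69*0.76 + 0.63481*0.69*0.24 + 0.63481*0.31*0.76 + 0.86488*0.31*0.24 = 0.325850
Posterior = 0.213908 / 0.325850 ≈ 0.6565

With the extra evidence:
P(positive screen | poppy-seed meal) = 0.63481*0.69 + 0.86488*0.31 = 0.438019 + 0.268113 = 0.706132
Of this, 0.268113 comes from 0.86488*0.31 (the actual drug use=true cases).
Hence the posterior is 0.268113/0.706132 ≈ 0.3797.
Conditioning on poppy-seed meal lowers the posterior on actual drug use: the classic explaining-away effect in a common-effect structure.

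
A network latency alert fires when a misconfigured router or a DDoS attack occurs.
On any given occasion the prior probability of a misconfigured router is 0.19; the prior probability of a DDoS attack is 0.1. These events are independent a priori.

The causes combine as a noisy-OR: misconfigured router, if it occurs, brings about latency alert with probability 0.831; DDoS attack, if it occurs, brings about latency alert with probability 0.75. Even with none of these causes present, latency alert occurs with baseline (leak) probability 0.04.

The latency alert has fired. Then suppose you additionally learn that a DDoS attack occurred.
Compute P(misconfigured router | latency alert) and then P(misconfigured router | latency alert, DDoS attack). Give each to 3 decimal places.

Under noisy-OR, P(latency alert | causes) = 1 − (1−0.04)·∏(1−qᵢ) over the active causes.
Sum P(latency alert|·) weighted by the priors over the 4 (misconfigured router, DDoS attack) configurations:
  P(latency alert) = 0.04*0.81*0.9 + 0.76*0.81*0.1 + 0.83776*0.19*0.9 + 0.95944*0.19*0.1
        = 0.029160 + 0.061560 + 0.143257 + 0.018229 = 0.252206
Keeping only the misconfigured router-present terms gives 0.161486, so
  P(misconfigured router | latency alert) = 0.161486 / 0.252206 ≈ 0.640

Now also conditioning on DDoS attack=true:
For the numerator, keep only misconfigured router=true terms: 0.95944·0.19 = 0.182294
Normalizer over all consistent configurations: 0.76·0.81 + 0.95944·0.19 = 0.797894
Posterior = 0.182294 / 0.797894 ≈ 0.228
This is intercausal reasoning (explaining away): once DDoS attack accounts for the latency alert, misconfigured router becomes less likely.

P(misconfigured router | latency alert) ≈ 0.640; P(misconfigured router | latency alert, DDoS attack) ≈ 0.228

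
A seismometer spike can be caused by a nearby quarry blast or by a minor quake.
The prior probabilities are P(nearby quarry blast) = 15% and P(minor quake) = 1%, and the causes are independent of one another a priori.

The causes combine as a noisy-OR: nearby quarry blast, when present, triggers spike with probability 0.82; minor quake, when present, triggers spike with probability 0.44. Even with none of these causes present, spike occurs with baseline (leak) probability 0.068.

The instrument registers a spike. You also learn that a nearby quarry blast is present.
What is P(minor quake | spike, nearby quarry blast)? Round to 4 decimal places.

Under noisy-OR, P(spike | causes) = 1 − (1−0.068)·∏(1−qᵢ) over the active causes.
For the numerator, keep only minor quake=true terms: 0.906054·0.01 = 0.009061
Denominator P(spike | nearby quarry blast): 0.83224·0.99 + 0.906054·0.01 = 0.832979
P(minor quake | spike, nearby quarry blast) = 0.009061/0.832979 ≈ 0.0109

P(minor quake | spike, nearby quarry blast) ≈ 0.0109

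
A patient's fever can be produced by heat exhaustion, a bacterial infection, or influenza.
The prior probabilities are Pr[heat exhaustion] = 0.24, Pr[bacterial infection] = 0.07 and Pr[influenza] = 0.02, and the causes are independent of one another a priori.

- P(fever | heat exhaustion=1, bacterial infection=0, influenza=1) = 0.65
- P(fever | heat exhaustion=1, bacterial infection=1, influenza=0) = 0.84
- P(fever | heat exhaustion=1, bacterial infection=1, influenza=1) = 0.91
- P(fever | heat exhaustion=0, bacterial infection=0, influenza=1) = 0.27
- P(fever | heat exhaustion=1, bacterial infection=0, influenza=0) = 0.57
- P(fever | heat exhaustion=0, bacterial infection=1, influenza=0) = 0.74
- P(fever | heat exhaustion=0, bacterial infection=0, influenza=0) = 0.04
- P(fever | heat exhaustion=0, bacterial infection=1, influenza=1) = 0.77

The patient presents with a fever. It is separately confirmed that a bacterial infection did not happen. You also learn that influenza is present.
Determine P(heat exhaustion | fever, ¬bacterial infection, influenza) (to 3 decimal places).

P(heat exhaustion | fever, ¬bacterial infection, influenza) ≈ 0.432

For the numerator, keep only heat exhaustion=true terms: 0.65·0.24 = 0.156000
Normalizer over all consistent configurations: 0.27·0.76 + 0.65·0.24 = 0.361200
P(heat exhaustion | fever, ¬bacterial infection, influenza) = 0.156000/0.361200 ≈ 0.432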